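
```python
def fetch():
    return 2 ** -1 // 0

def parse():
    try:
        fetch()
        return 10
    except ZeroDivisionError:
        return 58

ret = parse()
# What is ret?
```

Step-by-step execution trace:
1. `parse()` calls `fetch()`.
2. `fetch()` evaluates `2 ** -1 // 0`, which raises ZeroDivisionError; it propagates to the caller.
3. `return 10` is not reached.
4. `except ZeroDivisionError` in parse matches → returns 58.
5. ret = 58.
Result: 58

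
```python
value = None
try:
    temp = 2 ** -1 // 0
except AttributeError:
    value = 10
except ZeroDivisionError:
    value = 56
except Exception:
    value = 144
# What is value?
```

Step-by-step execution trace:
1. `temp = 2 ** -1 // 0` raises ZeroDivisionError.
2. `except AttributeError` does not match ZeroDivisionError; skipped.
3. `except ZeroDivisionError` matches → value = 56.
4. Remaining except clauses are skipped.
Result: 56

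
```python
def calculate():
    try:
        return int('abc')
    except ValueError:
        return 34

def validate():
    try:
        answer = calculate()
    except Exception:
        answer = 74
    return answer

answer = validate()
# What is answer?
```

Step-by-step execution trace:
1. `validate()` calls `calculate()`.
2. In calculate: `int('abc')` raises ValueError; `except ValueError` catches it → returns 34.
3. In validate: `answer = calculate()` → answer = 34. No exception reaches validate.
4. `except Exception` is skipped; validate returns 34.
5. answer = 34.
Result: 34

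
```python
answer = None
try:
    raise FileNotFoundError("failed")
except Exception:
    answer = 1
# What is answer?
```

Step-by-step execution trace:
1. `raise FileNotFoundError(...)` raises FileNotFoundError.
2. `except Exception` matches (FileNotFoundError is a subclass of Exception) → answer = 1.
Result: 1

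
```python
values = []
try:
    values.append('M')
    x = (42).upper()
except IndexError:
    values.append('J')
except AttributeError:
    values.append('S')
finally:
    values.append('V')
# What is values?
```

Step-by-step execution trace:
1. try: `values.append('M')` → values = ['M'].
2. `x = (42).upper()` raises AttributeError.
3. `except IndexError` does not match AttributeError; skipped.
4. `except AttributeError` matches → `values.append('S')` → values = ['M', 'S'].
5. finally always runs: `values.append('V')` → values = ['M', 'S', 'V'].
Result: ['M', 'S', 'V']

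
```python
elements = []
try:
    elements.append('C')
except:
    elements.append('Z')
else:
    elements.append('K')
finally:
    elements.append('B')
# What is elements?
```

Step-by-step execution trace:
1. try: `elements.append('C')` → elements = ['C']. No exception raised.
2. `except` is skipped.
3. `else` runs: `elements.append('K')` → elements = ['C', 'K'].
4. `finally` always runs: `elements.append('B')` → elements = ['C', 'K', 'B'].
Result: ['C', 'K', 'B']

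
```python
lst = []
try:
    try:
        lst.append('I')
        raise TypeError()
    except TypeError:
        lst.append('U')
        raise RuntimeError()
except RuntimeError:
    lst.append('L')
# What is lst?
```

Step-by-step execution trace:
1. Inner try: `lst.append('I')` → lst = ['I'].
2. `raise TypeError()` raises TypeError.
3. Inner `except TypeError` matches → `lst.append('U')` → lst = ['I', 'U'].
4. `raise RuntimeError()` raises RuntimeError; propagates to outer try.
5. Outer `except RuntimeError` matches → `lst.append('L')` → lst = ['I', 'U', 'L'].
Result: ['I', 'U', 'L']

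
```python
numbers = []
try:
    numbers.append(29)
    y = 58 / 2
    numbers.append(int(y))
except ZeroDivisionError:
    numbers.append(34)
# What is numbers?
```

Step-by-step execution trace:
1. try: `numbers.append(29)` → numbers = [29].
2. `y = 58 / 2` → y = 29.0. No exception raised.
3. `numbers.append(int(y))` → numbers = [29, 29].
4. `except ZeroDivisionError` is skipped (no exception was raised).
Result: [29, 29]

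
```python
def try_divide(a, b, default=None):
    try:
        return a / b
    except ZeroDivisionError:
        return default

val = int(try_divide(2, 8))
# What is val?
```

Step-by-step execution trace:
1. `try_divide(2, 8)` enters try: `return 2 / 8` → returns 0.25. No exception raised.
2. `except ZeroDivisionError` is skipped.
3. `int(0.25)` → 0 → val = 0.
Result: 0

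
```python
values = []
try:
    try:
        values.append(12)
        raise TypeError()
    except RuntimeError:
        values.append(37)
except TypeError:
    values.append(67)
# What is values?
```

Step-by-step execution trace:
1. Inner try: `values.append(12)` → values = [12].
2. `raise TypeError()` raises TypeError.
3. Inner `except RuntimeError` does not match TypeError; exception propagates to outer try.
4. Outer `except TypeError` matches → `values.append(67)` → values = [12, 67].
Result: [12, 67]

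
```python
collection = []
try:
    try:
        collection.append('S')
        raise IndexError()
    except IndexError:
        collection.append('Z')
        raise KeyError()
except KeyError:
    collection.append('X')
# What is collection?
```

Step-by-step execution trace:
1. Inner try: `collection.append('S')` → collection = ['S'].
2. `raise IndexError()` raises IndexError.
3. Inner `except IndexError` matches → `collection.append('Z')` → collection = ['S', 'Z'].
4. `raise KeyError()` raises KeyError; propagates to outer try.
5. Outer `except KeyError` matches → `collection.append('X')` → collection = ['S', 'Z', 'X'].
Result: ['S', 'Z', 'X']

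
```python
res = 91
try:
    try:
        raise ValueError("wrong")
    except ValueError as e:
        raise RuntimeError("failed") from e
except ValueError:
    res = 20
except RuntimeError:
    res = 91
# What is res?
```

Step-by-step execution trace:
1. Inner try raises ValueError; inner `except ValueError as e` catches it.
2. `raise RuntimeError(...) from e` raises RuntimeError (ValueError is attached as __cause__, but only RuntimeError is active).
3. Outer `except ValueError` does not match RuntimeError; skipped.
4. Outer `except RuntimeError` matches → res = 91.
Result: 91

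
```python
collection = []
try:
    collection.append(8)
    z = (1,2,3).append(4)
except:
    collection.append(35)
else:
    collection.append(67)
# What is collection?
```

Step-by-step execution trace:
1. try: `collection.append(8)` → collection = [8].
2. `z = (1,2,3).append(4)` raises AttributeError.
3. bare `except` matches → `collection.append(35)` → collection = [8, 35].
4. `else` is skipped (an exception was raised).
Result: [8, 35]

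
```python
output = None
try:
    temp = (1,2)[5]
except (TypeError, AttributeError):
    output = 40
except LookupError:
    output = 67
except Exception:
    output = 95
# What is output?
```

Step-by-step execution trace:
1. `temp = (1,2)[5]` raises IndexError.
2. `except (TypeError, AttributeError)` does not match IndexError; skipped.
3. `except LookupError` matches (IndexError is a subclass of LookupError) → output = 67.
4. `except Exception` is not reached.
Result: 67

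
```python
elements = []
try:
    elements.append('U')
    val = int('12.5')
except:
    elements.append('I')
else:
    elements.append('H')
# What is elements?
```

Step-by-step execution trace:
1. try: `elements.append('U')` → elements = ['U'].
2. `val = int('12.5')` raises ValueError.
3. bare `except` matches → `elements.append('I')` → elements = ['U', 'I'].
4. `else` is skipped (an exception was raised).
Result: ['U', 'I']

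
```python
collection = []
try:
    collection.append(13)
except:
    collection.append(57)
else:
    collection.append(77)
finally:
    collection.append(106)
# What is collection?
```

Step-by-step execution trace:
1. try: `collection.append(13)` → collection = [13]. No exception raised.
2. `except` is skipped.
3. `else` runs: `collection.append(77)` → collection = [13, 77].
4. `finally` always runs: `collection.append(106)` → collection = [13, 77, 106].
Result: [13, 77, 106]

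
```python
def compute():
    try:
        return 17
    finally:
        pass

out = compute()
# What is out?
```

Step-by-step execution trace:
1. `compute()` enters try: `return 17` sets pending return value 17.
2. Before returning, `finally: pass` runs (no effect).
3. compute() returns 17 → out = 17.
Result: 17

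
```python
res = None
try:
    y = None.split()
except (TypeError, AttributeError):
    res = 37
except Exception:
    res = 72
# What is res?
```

Step-by-step execution trace:
1. `y = None.split()` raises AttributeError.
2. `except (TypeError, AttributeError)` matches (AttributeError is in the tuple) → res = 37.
3. `except Exception` is not reached.
Result: 37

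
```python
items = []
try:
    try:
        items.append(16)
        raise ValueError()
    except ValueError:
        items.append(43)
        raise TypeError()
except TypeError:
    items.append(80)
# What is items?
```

Step-by-step execution trace:
1. Inner try: `items.append(16)` → items = [16].
2. `raise ValueError()` raises ValueError.
3. Inner `except ValueError` matches → `items.append(43)` → items = [16, 43].
4. `raise TypeError()` raises TypeError; propagates to outer try.
5. Outer `except TypeError` matches → `items.append(80)` → items = [16, 43, 80].
Result: [16, 43, 80]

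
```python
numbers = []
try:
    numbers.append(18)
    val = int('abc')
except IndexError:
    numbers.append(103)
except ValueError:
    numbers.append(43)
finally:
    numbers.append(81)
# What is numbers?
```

Step-by-step execution trace:
1. try: `numbers.append(18)` → numbers = [18].
2. `val = int('abc')` raises ValueError.
3. `except IndexError` does not match ValueError; skipped.
4. `except ValueError` matches → `numbers.append(43)` → numbers = [18, 43].
5. finally always runs: `numbers.append(81)` → numbers = [18, 43, 81].
Result: [18, 43, 81]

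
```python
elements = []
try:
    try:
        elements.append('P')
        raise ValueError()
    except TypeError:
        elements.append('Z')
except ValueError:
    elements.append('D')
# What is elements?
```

Step-by-step execution trace:
1. Inner try: `elements.append('P')` → elements = ['P'].
2. `raise ValueError()` raises ValueError.
3. Inner `except TypeError` does not match ValueError; exception propagates to outer try.
4. Outer `except ValueError` matches → `elements.append('D')` → elements = ['P', 'D'].
Result: ['P', 'D']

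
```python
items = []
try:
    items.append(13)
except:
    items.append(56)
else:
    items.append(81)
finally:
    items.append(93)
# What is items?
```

Step-by-step execution trace:
1. try: `items.append(13)` → items = [13]. No exception raised.
2. `except` is skipped.
3. `else` runs: `items.append(81)` → items = [13, 81].
4. `finally` always runs: `items.append(93)` → items = [13, 81, 93].
Result: [13, 81, 93]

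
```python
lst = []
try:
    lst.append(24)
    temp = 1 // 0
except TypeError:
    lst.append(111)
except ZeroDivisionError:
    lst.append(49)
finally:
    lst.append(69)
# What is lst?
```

Step-by-step execution trace:
1. try: `lst.append(24)` → lst = [24].
2. `temp = 1 // 0` raises ZeroDivisionError.
3. `except TypeError` does not match ZeroDivisionError; skipped.
4. `except ZeroDivisionError` matches → `lst.append(49)` → lst = [24, 49].
5. finally always runs: `lst.append(69)` → lst = [24, 49, 69].
Result: [24, 49, 69]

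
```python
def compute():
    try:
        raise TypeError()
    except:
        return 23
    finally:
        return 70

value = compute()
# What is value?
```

Step-by-step execution trace:
1. `compute()` enters try: `raise TypeError()` raises TypeError.
2. bare `except` matches → `return 23` sets pending return value 23.
3. Before returning, `finally: return 70` runs and overrides the pending return.
4. compute() returns 70 → value = 70.
Result: 70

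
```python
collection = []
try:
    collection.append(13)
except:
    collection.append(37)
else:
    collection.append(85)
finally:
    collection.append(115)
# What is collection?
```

Step-by-step execution trace:
1. try: `collection.append(13)` → collection = [13]. No exception raised.
2. `except` is skipped.
3. `else` runs: `collection.append(85)` → collection = [13, 85].
4. `finally` always runs: `collection.append(115)` → collection = [13, 85, 115].
Result: [13, 85, 115]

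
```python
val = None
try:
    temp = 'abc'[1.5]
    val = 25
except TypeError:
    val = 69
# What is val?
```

Step-by-step execution trace:
1. `temp = 'abc'[1.5]` raises TypeError.
2. `val = 25` is not reached.
3. `except TypeError` matches → val = 69.
Result: 69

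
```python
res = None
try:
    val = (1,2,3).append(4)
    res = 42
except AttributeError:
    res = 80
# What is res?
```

Step-by-step execution trace:
1. `val = (1,2,3).append(4)` raises AttributeError.
2. `res = 42` is not reached.
3. `except AttributeError` matches → res = 80.
Result: 80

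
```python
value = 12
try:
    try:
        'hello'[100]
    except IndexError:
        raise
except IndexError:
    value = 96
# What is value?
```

Step-by-step execution trace:
1. Inner try: `'hello'[100]` raises IndexError.
2. Inner `except IndexError` matches; bare `raise` re-raises the same IndexError.
3. Outer `except IndexError` matches → value = 96.
Result: 96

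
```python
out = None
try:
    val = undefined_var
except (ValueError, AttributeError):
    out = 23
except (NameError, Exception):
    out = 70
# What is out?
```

Step-by-step execution trace:
1. `val = undefined_var` raises NameError.
2. `except (ValueError, AttributeError)` does not match NameError; skipped.
3. `except (NameError, Exception)` matches (NameError is in the tuple) → out = 70.
Result: 70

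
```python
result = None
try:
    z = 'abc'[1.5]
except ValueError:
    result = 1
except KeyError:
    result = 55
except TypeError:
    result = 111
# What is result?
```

Step-by-step execution trace:
1. `z = 'abc'[1.5]` raises TypeError.
2. `except ValueError` does not match TypeError; skipped.
3. `except KeyError` does not match TypeError; skipped.
4. `except TypeError` matches → result = 111.
Result: 111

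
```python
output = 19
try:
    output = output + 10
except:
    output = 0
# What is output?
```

Step-by-step execution trace:
1. output starts at 19.
2. try: `output = output + 10` → output = 29. No exception raised.
3. `except` is skipped.
Result: 29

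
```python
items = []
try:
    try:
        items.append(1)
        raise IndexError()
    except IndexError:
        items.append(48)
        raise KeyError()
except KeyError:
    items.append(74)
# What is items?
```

Step-by-step execution trace:
1. Inner try: `items.append(1)` → items = [1].
2. `raise IndexError()` raises IndexError.
3. Inner `except IndexError` matches → `items.append(48)` → items = [1, 48].
4. `raise KeyError()` raises KeyError; propagates to outer try.
5. Outer `except KeyError` matches → `items.append(74)` → items = [1, 48, 74].
Result: [1, 48, 74]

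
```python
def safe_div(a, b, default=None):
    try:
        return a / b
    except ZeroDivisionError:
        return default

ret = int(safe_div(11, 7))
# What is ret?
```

Step-by-step execution trace:
1. `safe_div(11, 7)` enters try: `return 11 / 7` → returns 1.5714285714285714. No exception raised.
2. `except ZeroDivisionError` is skipped.
3. `int(1.5714285714285714)` → 1 → ret = 1.
Result: 1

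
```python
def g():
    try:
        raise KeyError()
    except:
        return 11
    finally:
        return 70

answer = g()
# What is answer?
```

Step-by-step execution trace:
1. `g()` enters try: `raise KeyError()` raises KeyError.
2. bare `except` matches → `return 11` sets pending return value 11.
3. Before returning, `finally: return 70` runs and overrides the pending return.
4. g() returns 70 → answer = 70.
Result: 70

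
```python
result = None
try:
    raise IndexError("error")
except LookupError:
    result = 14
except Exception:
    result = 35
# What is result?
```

Step-by-step execution trace:
1. `raise IndexError(...)` raises IndexError.
2. `except LookupError` matches (IndexError is a subclass of LookupError) → result = 14.
3. `except Exception` is not reached.
Result: 14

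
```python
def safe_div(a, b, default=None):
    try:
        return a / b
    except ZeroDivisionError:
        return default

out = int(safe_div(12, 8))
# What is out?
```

Step-by-step execution trace:
1. `safe_div(12, 8)` enters try: `return 12 / 8` → returns 1.5. No exception raised.
2. `except ZeroDivisionError` is skipped.
3. `int(1.5)` → 1 → out = 1.
Result: 1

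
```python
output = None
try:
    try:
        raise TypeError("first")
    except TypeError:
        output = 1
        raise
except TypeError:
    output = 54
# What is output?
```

Step-by-step execution trace:
1. Inner try: `raise TypeError("first")` raises TypeError.
2. Inner `except TypeError` matches → output = 1.
3. bare `raise` re-raises the same TypeError.
4. Outer `except TypeError` matches → output = 54.
Result: 54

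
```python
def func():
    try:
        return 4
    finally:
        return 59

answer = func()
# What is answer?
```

Step-by-step execution trace:
1. `func()` enters try: `return 4` sets pending return value 4.
2. Before returning, `finally: return 59` runs and overrides the pending return.
3. func() returns 59 → answer = 59.
Result: 59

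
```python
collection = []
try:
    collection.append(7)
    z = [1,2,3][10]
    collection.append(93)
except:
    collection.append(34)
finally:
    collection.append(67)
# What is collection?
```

Step-by-step execution trace:
1. try: `collection.append(7)` → collection = [7].
2. `z = [1,2,3][10]` raises IndexError; `collection.append(93)` is not reached.
3. bare `except` matches → `collection.append(34)` → collection = [7, 34].
4. finally always runs: `collection.append(67)` → collection = [7, 34, 67].
Result: [7, 34, 67]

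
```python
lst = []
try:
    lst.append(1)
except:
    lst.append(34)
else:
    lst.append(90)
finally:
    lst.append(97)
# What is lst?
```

Step-by-step execution trace:
1. try: `lst.append(1)` → lst = [1]. No exception raised.
2. `except` is skipped.
3. `else` runs: `lst.append(90)` → lst = [1, 90].
4. `finally` always runs: `lst.append(97)` → lst = [1, 90, 97].
Result: [1, 90, 97]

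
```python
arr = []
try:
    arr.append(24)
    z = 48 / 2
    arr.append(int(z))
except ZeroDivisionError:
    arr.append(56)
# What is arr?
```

Step-by-step execution trace:
1. try: `arr.append(24)` → arr = [24].
2. `z = 48 / 2` → z = 24.0. No exception raised.
3. `arr.append(int(z))` → arr = [24, 24].
4. `except ZeroDivisionError` is skipped (no exception was raised).
Result: [24, 24]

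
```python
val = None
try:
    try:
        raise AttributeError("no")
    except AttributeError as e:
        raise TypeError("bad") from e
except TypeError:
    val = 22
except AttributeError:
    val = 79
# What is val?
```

Step-by-step execution trace:
1. Inner try raises AttributeError; inner `except AttributeError as e` catches it.
2. `raise TypeError(...) from e` raises TypeError (AttributeError is attached as __cause__, but only TypeError is active).
3. Outer `except TypeError` matches → val = 22.
4. `except AttributeError` is not reached.
Result: 22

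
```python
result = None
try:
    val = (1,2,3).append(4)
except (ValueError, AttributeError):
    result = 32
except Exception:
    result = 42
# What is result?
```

Step-by-step execution trace:
1. `val = (1,2,3).append(4)` raises AttributeError.
2. `except (ValueError, AttributeError)` matches (AttributeError is in the tuple) → result = 32.
3. `except Exception` is not reached.
Result: 32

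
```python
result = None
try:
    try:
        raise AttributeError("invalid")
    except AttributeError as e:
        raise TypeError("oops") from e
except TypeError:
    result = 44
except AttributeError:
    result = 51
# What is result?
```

Step-by-step execution trace:
1. Inner try raises AttributeError; inner `except AttributeError as e` catches it.
2. `raise TypeError(...) from e` raises TypeError (AttributeError is attached as __cause__, but only TypeError is active).
3. Outer `except TypeError` matches → result = 44.
4. `except AttributeError` is not reached.
Result: 44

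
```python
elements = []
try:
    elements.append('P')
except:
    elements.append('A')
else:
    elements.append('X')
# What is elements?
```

Step-by-step execution trace:
1. try: `elements.append('P')` → elements = ['P']. No exception raised.
2. `except` is skipped.
3. `else` runs (try completed without exception): `elements.append('X')` → elements = ['P', 'X'].
Result: ['P', 'X']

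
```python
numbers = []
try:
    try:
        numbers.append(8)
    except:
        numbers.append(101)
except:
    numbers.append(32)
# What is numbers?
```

Step-by-step execution trace:
1. Inner try: `numbers.append(8)` → numbers = [8]. No exception raised.
2. Inner `except` is skipped.
3. Inner try completes normally; outer `except` is skipped.
Result: [8]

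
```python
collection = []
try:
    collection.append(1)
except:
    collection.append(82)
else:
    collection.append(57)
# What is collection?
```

Step-by-step execution trace:
1. try: `collection.append(1)` → collection = [1]. No exception raised.
2. `except` is skipped.
3. `else` runs (try completed without exception): `collection.append(57)` → collection = [1, 57].
Result: [1, 57]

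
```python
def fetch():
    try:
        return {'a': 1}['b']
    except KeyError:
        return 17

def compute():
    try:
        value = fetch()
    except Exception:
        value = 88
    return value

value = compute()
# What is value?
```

Step-by-step execution trace:
1. `compute()` calls `fetch()`.
2. In fetch: `{'a': 1}['b']` raises KeyError; `except KeyError` catches it → returns 17.
3. In compute: `value = fetch()` → value = 17. No exception reaches compute.
4. `except Exception` is skipped; compute returns 17.
5. value = 17.
Result: 17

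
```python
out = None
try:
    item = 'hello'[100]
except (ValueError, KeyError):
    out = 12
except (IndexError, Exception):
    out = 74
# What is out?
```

Step-by-step execution trace:
1. `item = 'hello'[100]` raises IndexError.
2. `except (ValueError, KeyError)` does not match IndexError; skipped.
3. `except (IndexError, Exception)` matches (IndexError is in the tuple) → out = 74.
Result: 74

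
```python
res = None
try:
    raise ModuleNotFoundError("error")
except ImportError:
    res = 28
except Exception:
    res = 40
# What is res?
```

Step-by-step execution trace:
1. `raise ModuleNotFoundError(...)` raises ModuleNotFoundError.
2. `except ImportError` matches (ModuleNotFoundError is a subclass of ImportError) → res = 28.
3. `except Exception` is not reached.
Result: 28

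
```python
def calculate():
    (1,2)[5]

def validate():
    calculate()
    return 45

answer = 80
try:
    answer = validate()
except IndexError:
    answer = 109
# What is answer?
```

Step-by-step execution trace:
1. answer starts at 80.
2. try: `validate()` calls `calculate()`.
3. `calculate()` evaluates `(1,2)[5]`, which raises IndexError; it propagates through validate (uncaught).
4. `return 45` in validate is not reached; the assignment to answer does not complete.
5. `except IndexError` matches → answer = 109.
Result: 109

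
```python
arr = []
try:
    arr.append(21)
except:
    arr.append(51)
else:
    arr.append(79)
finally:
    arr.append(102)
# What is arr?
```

Step-by-step execution trace:
1. try: `arr.append(21)` → arr = [21]. No exception raised.
2. `except` is skipped.
3. `else` runs: `arr.append(79)` → arr = [21, 79].
4. `finally` always runs: `arr.append(102)` → arr = [21, 79, 102].
Result: [21, 79, 102]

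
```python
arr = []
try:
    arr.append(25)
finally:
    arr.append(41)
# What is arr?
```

Step-by-step execution trace:
1. try: `arr.append(25)` → arr = [25].
2. The try body completes without raising.
3. finally always runs: `arr.append(41)` → arr = [25, 41].
Result: [25, 41]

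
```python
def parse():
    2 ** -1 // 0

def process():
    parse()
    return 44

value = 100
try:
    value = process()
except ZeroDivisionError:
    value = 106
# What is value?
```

Step-by-step execution trace:
1. value starts at 100.
2. try: `process()` calls `parse()`.
3. `parse()` evaluates `2 ** -1 // 0`, which raises ZeroDivisionError; it propagates through process (uncaught).
4. `return 44` in process is not reached; the assignment to value does not complete.
5. `except ZeroDivisionError` matches → value = 106.
Result: 106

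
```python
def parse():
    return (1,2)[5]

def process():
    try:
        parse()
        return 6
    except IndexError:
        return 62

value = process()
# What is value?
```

Step-by-step execution trace:
1. `process()` calls `parse()`.
2. `parse()` evaluates `(1,2)[5]`, which raises IndexError; it propagates to the caller.
3. `return 6` is not reached.
4. `except IndexError` in process matches → returns 62.
5. value = 62.
Result: 62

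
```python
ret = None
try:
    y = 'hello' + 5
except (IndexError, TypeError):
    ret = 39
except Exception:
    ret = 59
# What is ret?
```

Step-by-step execution trace:
1. `y = 'hello' + 5` raises TypeError.
2. `except (IndexError, TypeError)` matches (TypeError is in the tuple) → ret = 39.
3. `except Exception` is not reached.
Result: 39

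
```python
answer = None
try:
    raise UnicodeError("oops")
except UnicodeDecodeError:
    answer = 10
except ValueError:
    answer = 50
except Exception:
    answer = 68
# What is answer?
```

Step-by-step execution trace:
1. `raise UnicodeError(...)` raises UnicodeError.
2. `except UnicodeDecodeError` does not match (UnicodeError is not a subclass of UnicodeDecodeError); skipped.
3. `except ValueError` matches (UnicodeError is a subclass of ValueError) → answer = 50.
4. `except Exception` is not reached.
Result: 50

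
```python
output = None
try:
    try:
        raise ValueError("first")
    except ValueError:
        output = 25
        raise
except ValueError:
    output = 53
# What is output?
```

Step-by-step execution trace:
1. Inner try: `raise ValueError("first")` raises ValueError.
2. Inner `except ValueError` matches → output = 25.
3. bare `raise` re-raises the same ValueError.
4. Outer `except ValueError` matches → output = 53.
Result: 53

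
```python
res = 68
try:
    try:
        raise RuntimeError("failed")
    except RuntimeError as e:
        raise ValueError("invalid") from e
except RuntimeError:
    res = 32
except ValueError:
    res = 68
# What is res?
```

Step-by-step execution trace:
1. Inner try raises RuntimeError; inner `except RuntimeError as e` catches it.
2. `raise ValueError(...) from e` raises ValueError (RuntimeError is attached as __cause__, but only ValueError is active).
3. Outer `except RuntimeError` does not match ValueError; skipped.
4. Outer `except ValueError` matches → res = 68.
Result: 68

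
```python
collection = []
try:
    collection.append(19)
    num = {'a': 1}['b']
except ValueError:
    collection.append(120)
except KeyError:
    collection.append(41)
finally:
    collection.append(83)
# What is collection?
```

Step-by-step execution trace:
1. try: `collection.append(19)` → collection = [19].
2. `num = {'a': 1}['b']` raises KeyError.
3. `except ValueError` does not match KeyError; skipped.
4. `except KeyError` matches → `collection.append(41)` → collection = [19, 41].
5. finally always runs: `collection.append(83)` → collection = [19, 41, 83].
Result: [19, 41, 83]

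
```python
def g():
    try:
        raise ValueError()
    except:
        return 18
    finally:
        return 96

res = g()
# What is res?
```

Step-by-step execution trace:
1. `g()` enters try: `raise ValueError()` raises ValueError.
2. bare `except` matches → `return 18` sets pending return value 18.
3. Before returning, `finally: return 96` runs and overrides the pending return.
4. g() returns 96 → res = 96.
Result: 96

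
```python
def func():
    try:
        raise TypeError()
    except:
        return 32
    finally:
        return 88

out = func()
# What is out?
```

Step-by-step execution trace:
1. `func()` enters try: `raise TypeError()` raises TypeError.
2. bare `except` matches → `return 32` sets pending return value 32.
3. Before returning, `finally: return 88` runs and overrides the pending return.
4. func() returns 88 → out = 88.
Result: 88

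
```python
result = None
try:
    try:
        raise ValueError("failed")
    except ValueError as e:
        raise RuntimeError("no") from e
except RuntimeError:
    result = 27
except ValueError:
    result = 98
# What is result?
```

Step-by-step execution trace:
1. Inner try raises ValueError; inner `except ValueError as e` catches it.
2. `raise RuntimeError(...) from e` raises RuntimeError (ValueError is attached as __cause__, but only RuntimeError is active).
3. Outer `except RuntimeError` matches → result = 27.
4. `except ValueError` is not reached.
Result: 27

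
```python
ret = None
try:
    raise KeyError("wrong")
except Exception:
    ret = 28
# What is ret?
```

Step-by-step execution trace:
1. `raise KeyError(...)` raises KeyError.
2. `except Exception` matches (KeyError is a subclass of Exception) → ret = 28.
Result: 28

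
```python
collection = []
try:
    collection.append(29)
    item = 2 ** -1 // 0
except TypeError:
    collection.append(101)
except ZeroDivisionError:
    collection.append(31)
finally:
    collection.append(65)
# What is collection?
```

Step-by-step execution trace:
1. try: `collection.append(29)` → collection = [29].
2. `item = 2 ** -1 // 0` raises ZeroDivisionError.
3. `except TypeError` does not match ZeroDivisionError; skipped.
4. `except ZeroDivisionError` matches → `collection.append(31)` → collection = [29, 31].
5. finally always runs: `collection.append(65)` → collection = [29, 31, 65].
Result: [29, 31, 65]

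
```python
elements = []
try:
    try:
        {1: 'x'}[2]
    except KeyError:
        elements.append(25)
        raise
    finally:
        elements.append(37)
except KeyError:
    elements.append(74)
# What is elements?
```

Step-by-step execution trace:
1. Inner try: `{1: 'x'}[2]` raises KeyError.
2. Inner `except KeyError` matches → `elements.append(25)` → elements = [25].
3. bare `raise` re-raises KeyError.
4. Inner `finally` runs during unwinding: `elements.append(37)` → elements = [25, 37].
5. Outer `except KeyError` matches → `elements.append(74)` → elements = [25, 37, 74].
Result: [25, 37, 74]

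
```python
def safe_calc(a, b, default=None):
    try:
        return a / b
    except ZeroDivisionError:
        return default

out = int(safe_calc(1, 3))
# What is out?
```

Step-by-step execution trace:
1. `safe_calc(1, 3)` enters try: `return 1 / 3` → returns 0.3333333333333333. No exception raised.
2. `except ZeroDivisionError` is skipped.
3. `int(0.3333333333333333)` → 0 → out = 0.
Result: 0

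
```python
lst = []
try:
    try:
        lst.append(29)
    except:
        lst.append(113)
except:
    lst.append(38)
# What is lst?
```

Step-by-step execution trace:
1. Inner try: `lst.append(29)` → lst = [29]. No exception raised.
2. Inner `except` is skipped.
3. Inner try completes normally; outer `except` is skipped.
Result: [29]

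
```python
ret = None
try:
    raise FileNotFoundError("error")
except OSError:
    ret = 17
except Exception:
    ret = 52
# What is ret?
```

Step-by-step execution trace:
1. `raise FileNotFoundError(...)` raises FileNotFoundError.
2. `except OSError` matches (FileNotFoundError is a subclass of OSError) → ret = 17.
3. `except Exception` is not reached.
Result: 17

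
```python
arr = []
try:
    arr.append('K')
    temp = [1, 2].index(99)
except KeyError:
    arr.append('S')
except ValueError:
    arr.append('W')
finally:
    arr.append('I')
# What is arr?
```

Step-by-step execution trace:
1. try: `arr.append('K')` → arr = ['K'].
2. `temp = [1, 2].index(99)` raises ValueError.
3. `except KeyError` does not match ValueError; skipped.
4. `except ValueError` matches → `arr.append('W')` → arr = ['K', 'W'].
5. finally always runs: `arr.append('I')` → arr = ['K', 'W', 'I'].
Result: ['K', 'W', 'I']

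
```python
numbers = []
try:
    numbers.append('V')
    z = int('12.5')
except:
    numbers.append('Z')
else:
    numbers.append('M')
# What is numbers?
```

Step-by-step execution trace:
1. try: `numbers.append('V')` → numbers = ['V'].
2. `z = int('12.5')` raises ValueError.
3. bare `except` matches → `numbers.append('Z')` → numbers = ['V', 'Z'].
4. `else` is skipped (an exception was raised).
Result: ['V', 'Z']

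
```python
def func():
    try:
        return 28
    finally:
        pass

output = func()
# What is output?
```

Step-by-step execution trace:
1. `func()` enters try: `return 28` sets pending return value 28.
2. Before returning, `finally: pass` runs (no effect).
3. func() returns 28 → output = 28.
Result: 28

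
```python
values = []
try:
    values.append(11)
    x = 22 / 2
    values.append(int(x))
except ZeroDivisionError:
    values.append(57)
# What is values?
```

Step-by-step execution trace:
1. try: `values.append(11)` → values = [11].
2. `x = 22 / 2` → x = 11.0. No exception raised.
3. `values.append(int(x))` → values = [11, 11].
4. `except ZeroDivisionError` is skipped (no exception was raised).
Result: [11, 11]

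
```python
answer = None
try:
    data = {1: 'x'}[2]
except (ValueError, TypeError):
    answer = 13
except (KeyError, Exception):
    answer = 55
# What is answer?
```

Step-by-step execution trace:
1. `data = {1: 'x'}[2]` raises KeyError.
2. `except (ValueError, TypeError)` does not match KeyError; skipped.
3. `except (KeyError, Exception)` matches (KeyError is in the tuple) → answer = 55.
Result: 55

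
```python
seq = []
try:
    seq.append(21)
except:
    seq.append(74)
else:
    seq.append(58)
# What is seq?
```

Step-by-step execution trace:
1. try: `seq.append(21)` → seq = [21]. No exception raised.
2. `except` is skipped.
3. `else` runs (try completed without exception): `seq.append(58)` → seq = [21, 58].
Result: [21, 58]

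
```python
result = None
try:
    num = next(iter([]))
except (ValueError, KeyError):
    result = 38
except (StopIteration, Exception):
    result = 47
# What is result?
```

Step-by-step execution trace:
1. `num = next(iter([]))` raises StopIteration.
2. `except (ValueError, KeyError)` does not match StopIteration; skipped.
3. `except (StopIteration, Exception)` matches (StopIteration is in the tuple) → result = 47.
Result: 47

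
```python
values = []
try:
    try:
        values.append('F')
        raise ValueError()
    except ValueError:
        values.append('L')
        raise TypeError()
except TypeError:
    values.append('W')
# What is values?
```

Step-by-step execution trace:
1. Inner try: `values.append('F')` → values = ['F'].
2. `raise ValueError()` raises ValueError.
3. Inner `except ValueError` matches → `values.append('L')` → values = ['F', 'L'].
4. `raise TypeError()` raises TypeError; propagates to outer try.
5. Outer `except TypeError` matches → `values.append('W')` → values = ['F', 'L', 'W'].
Result: ['F', 'L', 'W']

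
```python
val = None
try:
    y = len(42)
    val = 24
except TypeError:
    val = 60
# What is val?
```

Step-by-step execution trace:
1. `y = len(42)` raises TypeError.
2. `val = 24` is not reached.
3. `except TypeError` matches → val = 60.
Result: 60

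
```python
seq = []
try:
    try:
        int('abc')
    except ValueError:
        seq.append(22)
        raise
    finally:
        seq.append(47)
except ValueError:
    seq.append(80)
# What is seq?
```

Step-by-step execution trace:
1. Inner try: `int('abc')` raises ValueError.
2. Inner `except ValueError` matches → `seq.append(22)` → seq = [22].
3. bare `raise` re-raises ValueError.
4. Inner `finally` runs during unwinding: `seq.append(47)` → seq = [22, 47].
5. Outer `except ValueError` matches → `seq.append(80)` → seq = [22, 47, 80].
Result: [22, 47, 80]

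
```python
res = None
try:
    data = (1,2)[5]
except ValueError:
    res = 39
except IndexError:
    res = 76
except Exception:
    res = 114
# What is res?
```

Step-by-step execution trace:
1. `data = (1,2)[5]` raises IndexError.
2. `except ValueError` does not match IndexError; skipped.
3. `except IndexError` matches → res = 76.
4. Remaining except clauses are skipped.
Result: 76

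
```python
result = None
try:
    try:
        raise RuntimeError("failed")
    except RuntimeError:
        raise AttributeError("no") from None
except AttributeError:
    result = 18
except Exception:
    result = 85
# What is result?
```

Step-by-step execution trace:
1. Inner try raises RuntimeError; inner `except RuntimeError` catches it.
2. `raise AttributeError(...) from None` raises AttributeError (from None suppresses __context__, but the active exception is still AttributeError).
3. Outer `except AttributeError` matches → result = 18.
4. `except Exception` is not reached.
Result: 18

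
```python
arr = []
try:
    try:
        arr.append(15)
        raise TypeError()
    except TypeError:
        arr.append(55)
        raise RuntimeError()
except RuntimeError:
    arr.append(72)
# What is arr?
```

Step-by-step execution trace:
1. Inner try: `arr.append(15)` → arr = [15].
2. `raise TypeError()` raises TypeError.
3. Inner `except TypeError` matches → `arr.append(55)` → arr = [15, 55].
4. `raise RuntimeError()` raises RuntimeError; propagates to outer try.
5. Outer `except RuntimeError` matches → `arr.append(72)` → arr = [15, 55, 72].
Result: [15, 55, 72]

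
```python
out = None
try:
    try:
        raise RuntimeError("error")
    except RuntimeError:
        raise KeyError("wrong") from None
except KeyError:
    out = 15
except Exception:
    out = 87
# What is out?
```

Step-by-step execution trace:
1. Inner try raises RuntimeError; inner `except RuntimeError` catches it.
2. `raise KeyError(...) from None` raises KeyError (from None suppresses __context__, but the active exception is still KeyError).
3. Outer `except KeyError` matches → out = 15.
4. `except Exception` is not reached.
Result: 15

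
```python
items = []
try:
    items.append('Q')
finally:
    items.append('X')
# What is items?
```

Step-by-step execution trace:
1. try: `items.append('Q')` → items = ['Q'].
2. The try body completes without raising.
3. finally always runs: `items.append('X')` → items = ['Q', 'X'].
Result: ['Q', 'X']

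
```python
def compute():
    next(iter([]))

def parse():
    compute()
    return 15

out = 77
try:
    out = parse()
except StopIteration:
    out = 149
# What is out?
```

Step-by-step execution trace:
1. out starts at 77.
2. try: `parse()` calls `compute()`.
3. `compute()` evaluates `next(iter([]))`, which raises StopIteration; it propagates through parse (uncaught).
4. `return 15` in parse is not reached; the assignment to out does not complete.
5. `except StopIteration` matches → out = 149.
Result: 149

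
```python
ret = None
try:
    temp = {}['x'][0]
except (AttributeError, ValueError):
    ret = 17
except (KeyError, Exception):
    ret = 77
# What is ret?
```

Step-by-step execution trace:
1. `temp = {}['x'][0]` raises KeyError.
2. `except (AttributeError, ValueError)` does not match KeyError; skipped.
3. `except (KeyError, Exception)` matches (KeyError is in the tuple) → ret = 77.
Result: 77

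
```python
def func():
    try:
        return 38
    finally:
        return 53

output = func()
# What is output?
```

Step-by-step execution trace:
1. `func()` enters try: `return 38` sets pending return value 38.
2. Before returning, `finally: return 53` runs and overrides the pending return.
3. func() returns 53 → output = 53.
Result: 53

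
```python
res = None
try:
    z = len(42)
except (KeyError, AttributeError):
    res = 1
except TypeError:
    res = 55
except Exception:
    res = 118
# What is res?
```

Step-by-step execution trace:
1. `z = len(42)` raises TypeError.
2. `except (KeyError, AttributeError)` does not match TypeError; skipped.
3. `except TypeError` matches (exact type match) → res = 55.
4. `except Exception` is not reached.
Result: 55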